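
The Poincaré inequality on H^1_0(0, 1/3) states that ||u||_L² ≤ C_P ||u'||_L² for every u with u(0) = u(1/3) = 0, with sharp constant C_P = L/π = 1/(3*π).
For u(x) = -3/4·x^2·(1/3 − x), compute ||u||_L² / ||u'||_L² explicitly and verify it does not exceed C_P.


||u||_L² / ||u'||_L² = sqrt(14)/42 < C_P = 1/(3*π).

u(x) = -3/4·x^2·(1/3 − x), so u'(x) = x*(9*x - 2)/4.
u(x) = -3/4·x^2·(1/3 − x) vanishes at x = 0 and x = 1/3, so u ∈ H^1_0(0, 1/3). Differentiate via the product rule and integrate the resulting polynomials term by term.
  ∫_0^1/3 u² dx = ∫_0^1/3 (9*x^6/16 - 3*x^5/8 + x^4/16) dx. Term by term:
    ∫_0^1/3 9*x^6/16 dx = 1/27216;  ∫_0^1/3 -3*x^5/8 dx = -1/11664;  ∫_0^1/3 x^4/16 dx = 1/19440.
  Sum: 1/27216 − 1/11664 + 1/19440 = 1/408240.
  ∫_0^1/3 (u')² dx = ∫_0^1/3 (81*x^4/16 - 9*x^3/4 + x^2/4) dx. Term by term:
    ∫_0^1/3 81*x^4/16 dx = 1/240;  ∫_0^1/3 -9*x^3/4 dx = -1/144;  ∫_0^1/3 x^2/4 dx = 1/324.
  Sum: 1/240 − 1/144 + 1/324 = 1/3240.
∫_0^1/3 u² dx = 1/408240, so ||u||_L² = sqrt(35)/3780.
∫_0^1/3 (u')² dx = 1/3240, so ||u'||_L² = sqrt(10)/180.
Ratio ||u||_L² / ||u'||_L² = sqrt(14)/42.
Sharp Poincaré constant on H^1_0(0, 1/3) is C_P = L/π = 1/(3*π), achieved by sin(3*π·x).
A polynomial bump cannot attain the sharp Poincaré constant (only the first sine eigenfunction does), so the ratio is strictly less than C_P, consistent with ||u||_L² ≤ C_P ||u'||_L².


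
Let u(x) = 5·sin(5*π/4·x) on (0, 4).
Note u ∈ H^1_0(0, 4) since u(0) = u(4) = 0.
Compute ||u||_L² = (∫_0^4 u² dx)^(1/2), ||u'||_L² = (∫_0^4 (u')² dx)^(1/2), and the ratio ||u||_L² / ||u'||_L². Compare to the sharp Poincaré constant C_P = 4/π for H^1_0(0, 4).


||u||_L² / ||u'||_L² = 4/(5*π) < C_P = 4/π.

u(x) = 5·sin(5*π/4·x), so u'(x) = 25*π*cos(5*π*x/4)/4.
Writing u(x) = A·sin(kπx/L) with A = 5 and k = 5, use ∫_0^L sin²(kπx/L) dx = L/2 and ∫_0^L cos²(kπx/L) dx = L/2.
u² = 25·sin²(5*π/4·x) and (u')² = 625*π^2/16·cos²(5*π/4·x), and each of sin², cos² integrates to L/2 = 2 over (0, 4).
∫_0^4 u² dx = 50, so ||u||_L² = 5*sqrt(2).
∫_0^4 (u')² dx = 625*π^2/8, so ||u'||_L² = 25*sqrt(2)*π/4.
Ratio ||u||_L² / ||u'||_L² = 4/(5*π).
Sharp Poincaré constant on H^1_0(0, 4) is C_P = L/π = 4/π, achieved by sin(π/4·x).
This is the k = 5 harmonic; the ratio L/(kπ) is strictly less than C_P = L/π, consistent with the sharp inequality ||u||_L² ≤ C_P ||u'||_L².


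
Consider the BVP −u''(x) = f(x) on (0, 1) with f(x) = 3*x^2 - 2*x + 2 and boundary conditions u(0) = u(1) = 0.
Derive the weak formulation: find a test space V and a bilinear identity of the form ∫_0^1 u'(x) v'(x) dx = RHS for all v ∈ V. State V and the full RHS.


V = H^1_0(0, 1) (so v(0) = v(1) = 0); weak form: ∫_0^1 u'v' dx = ∫_0^1 (3*x^2 - 2*x + 2) v dx for all v ∈ V.

Multiply both sides by a test function v and integrate from 0 to 1:
  ∫_0^1 −u''(x) v(x) dx = ∫_0^1 f(x) v(x) dx.
Integrate the LHS by parts once:
  ∫_0^1 −u'' v dx = −[u'(x) v(x)]_0^1 + ∫_0^1 u'(x) v'(x) dx.
Thus ∫_0^1 u'(x) v'(x) dx = ∫_0^1 f(x) v(x) dx + [u'(x) v(x)]_0^1.
Choose V so that boundary terms are either known or forced to vanish.
u is Dirichlet: u(0) = u(1) = 0. Let V = H^1_0(0, 1); then v(0) = v(1) = 0, and [u' v]_0^1 = 0.
Weak formulation: find u (satisfying any essential BC) such that ∫_0^1 u'(x) v'(x) dx = ∫_0^1 f v dx for all v ∈ V.
Substituting f(x) = 3*x^2 - 2*x + 2, the right-hand side is ∫_0^1 (3*x^2 - 2*x + 2) v dx.


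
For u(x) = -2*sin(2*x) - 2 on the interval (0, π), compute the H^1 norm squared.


||u||_{H^1(0,π)}^2 = 14*π

u'(x) = -4*cos(2*x).
Expand u² and (u')² and integrate term by term on (0, π), using: for integers n ≥ 1, ∫_0^π sin²(nx) dx = ∫_0^π cos²(nx) dx = π/2; for n ≠ n', ∫_0^π sin(nx)sin(n'x) dx = ∫_0^π cos(nx)cos(n'x) dx = 0; and by product-to-sum, ∫_0^π sin(nx)cos(n'x) dx = ½∫_0^π [sin((n+n')x) + sin((n−n')x)] dx, which is 0 when n+n' is even and 2n/(n²−n'²) when n+n' is odd (it need not vanish on (0, π)). For the constant mode: ∫_0^π 1 dx = π, ∫_0^π cos(nx) dx = 0, ∫_0^π sin(nx) dx = (1−(−1)^n)/n.
  u² squared terms: (-2)²·∫1 dx = 4·π = 4*π;  (-2)²·∫sin(2x)² dx = 4·π/2 = 2*π.
  u² cross terms: 2·(-2)·(-2)·∫1·sin(2x) dx = 8·(0) = 0.
  So ∫_0^π u² dx = 4*π + 2*π + 0 = 6*π.
  (u')² squared terms: (-4)²·∫cos(2x)² dx = 16·π/2 = 8*π.
  So ∫_0^π (u')² dx = 8*π.
||u||_{H^1}^2 = (6*π) + (8*π) = 14*π.


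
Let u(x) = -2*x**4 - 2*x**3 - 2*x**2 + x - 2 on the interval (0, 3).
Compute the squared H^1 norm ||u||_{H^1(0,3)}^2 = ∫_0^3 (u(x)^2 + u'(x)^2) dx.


||u||_{H^1}^2 = 2004078/35

The H^1 norm (squared) on an interval (0, L) is
  ||u||_{H^1}^2 = ∫_0^L u(x)^2 dx + ∫_0^L u'(x)^2 dx.
Compute u'(x) = -8*x**3 - 6*x**2 - 4*x + 1.
Then u(x)^2 = 4*x**8 + 8*x**7 + 12*x**6 + 4*x**5 + 8*x**4 + 4*x**3 + 9*x**2 - 4*x + 4 and u'(x)^2 = 64*x**6 + 96*x**5 + 100*x**4 + 32*x**3 + 4*x**2 - 8*x + 1.
Integrate each monomial from 0 to 3 using ∫_0^3 c·x^n dx = c·3^(n+1)/(n+1):
  ∫_0^3 u(x)^2 dx = ∫_0^3 (4*x^8 + 8*x^7 + 12*x^6 + 4*x^5 + 8*x^4 + 4*x^3 + 9*x^2 - 4*x + 4) dx. Term by term:
    ∫_0^3 4*x^8 dx = 8748;  ∫_0^3 8*x^7 dx = 6561;  ∫_0^3 12*x^6 dx = 26244/7;
    ∫_0^3 4*x^5 dx = 486;  ∫_0^3 8*x^4 dx = 1944/5;  ∫_0^3 4*x^3 dx = 81;
    ∫_0^3 9*x^2 dx = 81;  ∫_0^3 -4*x dx = -18;  ∫_0^3 4 dx = 12.
  Sum: 8748 + 6561 + 26244/7 + 486 + 1944/5 + 81 + 81 − 18 + 12 = 703113/35.
  ∫_0^3 u'(x)^2 dx = ∫_0^3 (64*x^6 + 96*x^5 + 100*x^4 + 32*x^3 + 4*x^2 - 8*x + 1) dx. Term by term:
    ∫_0^3 64*x^6 dx = 139968/7;  ∫_0^3 96*x^5 dx = 11664;  ∫_0^3 100*x^4 dx = 4860;
    ∫_0^3 32*x^3 dx = 648;  ∫_0^3 4*x^2 dx = 36;  ∫_0^3 -8*x dx = -36;
    ∫_0^3 1 dx = 3.
  Sum: 139968/7 + 11664 + 4860 + 648 + 36 − 36 + 3 = 260193/7.
Adding: ||u||_{H^1}^2 = 703113/35 + 260193/7 = 2004078/35.


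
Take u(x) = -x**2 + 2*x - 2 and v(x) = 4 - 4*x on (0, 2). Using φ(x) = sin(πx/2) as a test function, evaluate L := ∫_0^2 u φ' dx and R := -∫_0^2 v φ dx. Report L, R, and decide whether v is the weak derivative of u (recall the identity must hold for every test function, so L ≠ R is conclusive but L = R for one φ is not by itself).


LHS = 0, RHS = 0. No, v is not the weak derivative of u.

u(x) = -x**2 + 2*x - 2, classical derivative u'(x) = 2 - 2*x.
φ(x) = sin(πx/2), so φ'(x) = π*cos(π*x/2)/2.
Note φ(0) = φ(2) = 0, so the boundary term u·φ vanishes.
LHS = ∫_0^2 u(x) φ'(x) dx = ∫_0^2 (-π*x^2*cos(π*x/2)/2 + π*x*cos(π*x/2) - π*cos(π*x/2)) dx. Term by term:
  ∫_0^2 -π*cos(π*x/2) dx = 0;  ∫_0^2 π*x*cos(π*x/2) dx = -8/π;  ∫_0^2 -π*x^2*cos(π*x/2)/2 dx = 8/π.
Sum: 0 − 8/π + 8/π = 0.
So LHS = 0.
∫_0^2 v(x) φ(x) dx = ∫_0^2 (-4*x*sin(π*x/2) + 4*sin(π*x/2)) dx. Term by term:
  ∫_0^2 4*sin(π*x/2) dx = 16/π;  ∫_0^2 -4*x*sin(π*x/2) dx = -16/π.
Sum: 16/π − 16/π = 0.
So RHS = -∫_0^2 v(x) φ(x) dx = 0.
LHS = RHS, so the identity holds for this particular φ. But this is necessary, not sufficient: a weak derivative must satisfy the identity for EVERY test function in C_c^∞(0, 2).
Here u is smooth, so its weak derivative equals its classical derivative u'(x) = 2 - 2*x. Since v(x) = 4 - 4*x ≠ u'(x), v is NOT the weak derivative of u — the agreement for this single φ is a coincidence (the difference v − u' happens to be L²-orthogonal to this φ).


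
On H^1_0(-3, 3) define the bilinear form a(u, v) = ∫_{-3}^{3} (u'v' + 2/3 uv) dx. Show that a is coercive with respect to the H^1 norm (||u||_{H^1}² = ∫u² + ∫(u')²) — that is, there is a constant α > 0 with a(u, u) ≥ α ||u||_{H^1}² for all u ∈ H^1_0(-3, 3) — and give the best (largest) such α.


α = (π^2 + 24)/(π^2 + 36)

Coercivity of a(·,·) on H^1_0(-3, 3) means a(u, u) ≥ α ||u||_{H^1}² for every u ∈ H^1_0.
The interval has length L = 6, and Poincaré/coercivity depend only on L. Here a(u, u) = ∫(u')² + (2/3)·∫u².
Here 0 < c = 2/3 < 1. The condition a(u,u) ≥ α||u||_{H^1}² reads (1−α)∫(u')² ≥ (α−c)∫u². Any admissible α is ≤ 1 (rapidly oscillating u have ∫u²/∫(u')² → 0), and α = 1 would force 0 ≥ (1−c)∫u², impossible since c < 1; so 1−α > 0. By the sharp Poincaré inequality on H^1_0 of an interval of length L, ∫(u')² ≥ (π/L)²∫u² with equality for the first sine mode sin(π(x−x₀)/L) (x₀ the left endpoint), so the inequality holds for all u iff (1−α)(π/L)² ≥ α − c, i.e. α ≤ ((π/L)² + c)/((π/L)² + 1) = (1 + c(L/π)²)/(1 + (L/π)²). With (π/L)² = π^2/36 and c = 2/3, the largest admissible constant is α = ((π/L)² + c)/((π/L)² + 1).
Simplifying, α = (π^2 + 24)/(π^2 + 36).


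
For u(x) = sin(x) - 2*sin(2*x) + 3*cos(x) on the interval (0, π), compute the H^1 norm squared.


||u||_{H^1(0,π)}^2 = -32 + 20*π

u'(x) = -3*sin(x) + cos(x) - 4*cos(2*x).
Expand u² and (u')² and integrate term by term on (0, π), using: for integers n ≥ 1, ∫_0^π sin²(nx) dx = ∫_0^π cos²(nx) dx = π/2; for n ≠ n', ∫_0^π sin(nx)sin(n'x) dx = ∫_0^π cos(nx)cos(n'x) dx = 0; and by product-to-sum, ∫_0^π sin(nx)cos(n'x) dx = ½∫_0^π [sin((n+n')x) + sin((n−n')x)] dx, which is 0 when n+n' is even and 2n/(n²−n'²) when n+n' is odd (it need not vanish on (0, π)).
  u² squared terms: (-2)²·∫sin(2x)² dx = 4·π/2 = 2*π;  (3)²·∫cos(x)² dx = 9·π/2 = 9*π/2;  (1)²·∫sin(x)² dx = 1·π/2 = π/2.
  u² cross terms: 2·(-2)·(3)·∫sin(2x)·cos(x) dx = -12·(4/3) = -16;  2·(-2)·(1)·∫sin(2x)·sin(x) dx = -4·(0) = 0;  2·(3)·(1)·∫cos(x)·sin(x) dx = 6·(0) = 0.
  So ∫_0^π u² dx = 2*π + 9*π/2 + π/2 − 16 + 0 + 0 = -16 + 7*π.
  (u')² squared terms: (-4)²·∫cos(2x)² dx = 16·π/2 = 8*π;  (-3)²·∫sin(x)² dx = 9·π/2 = 9*π/2;  (1)²·∫cos(x)² dx = 1·π/2 = π/2.
  (u')² cross terms: 2·(-4)·(-3)·∫cos(2x)·sin(x) dx = 24·(-2/3) = -16;  2·(-4)·(1)·∫cos(2x)·cos(x) dx = -8·(0) = 0;  2·(-3)·(1)·∫sin(x)·cos(x) dx = -6·(0) = 0.
  So ∫_0^π (u')² dx = 8*π + 9*π/2 + π/2 − 16 + 0 + 0 = -16 + 13*π.
||u||_{H^1}^2 = (-16 + 7*π) + (-16 + 13*π) = -32 + 20*π.


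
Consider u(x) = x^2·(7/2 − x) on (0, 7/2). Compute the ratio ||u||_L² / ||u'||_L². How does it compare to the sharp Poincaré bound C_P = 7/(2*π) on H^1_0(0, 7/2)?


||u||_L² / ||u'||_L² = sqrt(14)/4 < C_P = 7/(2*π).

u(x) = x^2·(7/2 − x), so u'(x) = x*(7 - 3*x).
u(x) = x^2·(7/2 − x) vanishes at x = 0 and x = 7/2, so u ∈ H^1_0(0, 7/2). Differentiate via the product rule and integrate the resulting polynomials term by term.
  ∫_0^7/2 u² dx = ∫_0^7/2 (x^6 - 7*x^5 + 49*x^4/4) dx. Term by term:
    ∫_0^7/2 x^6 dx = 117649/128;  ∫_0^7/2 -7*x^5 dx = -823543/384;  ∫_0^7/2 49*x^4/4 dx = 823543/640.
  Sum: 117649/128 − 823543/384 + 823543/640 = 117649/1920.
  ∫_0^7/2 (u')² dx = ∫_0^7/2 (9*x^4 - 42*x^3 + 49*x^2) dx. Term by term:
    ∫_0^7/2 9*x^4 dx = 151263/160;  ∫_0^7/2 -42*x^3 dx = -50421/32;  ∫_0^7/2 49*x^2 dx = 16807/24.
  Sum: 151263/160 − 50421/32 + 16807/24 = 16807/240.
∫_0^7/2 u² dx = 117649/1920, so ||u||_L² = 343*sqrt(30)/240.
∫_0^7/2 (u')² dx = 16807/240, so ||u'||_L² = 49*sqrt(105)/60.
Ratio ||u||_L² / ||u'||_L² = sqrt(14)/4.
Sharp Poincaré constant on H^1_0(0, 7/2) is C_P = L/π = 7/(2*π), achieved by sin(2*π/7·x).
A polynomial bump cannot attain the sharp Poincaré constant (only the first sine eigenfunction does), so the ratio is strictly less than C_P, consistent with ||u||_L² ≤ C_P ||u'||_L².


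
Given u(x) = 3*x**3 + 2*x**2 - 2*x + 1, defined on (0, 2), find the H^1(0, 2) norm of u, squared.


||u||_{H^1}^2 = 34222/35

The H^1 norm (squared) on an interval (0, L) is
  ||u||_{H^1}^2 = ∫_0^L u(x)^2 dx + ∫_0^L u'(x)^2 dx.
Compute u'(x) = 9*x**2 + 4*x - 2.
Then u(x)^2 = 9*x**6 + 12*x**5 - 8*x**4 - 2*x**3 + 8*x**2 - 4*x + 1 and u'(x)^2 = 81*x**4 + 72*x**3 - 20*x**2 - 16*x + 4.
Integrate each monomial from 0 to 2 using ∫_0^2 c·x^n dx = c·2^(n+1)/(n+1):
  ∫_0^2 u(x)^2 dx = ∫_0^2 (9*x^6 + 12*x^5 - 8*x^4 - 2*x^3 + 8*x^2 - 4*x + 1) dx. Term by term:
    ∫_0^2 9*x^6 dx = 1152/7;  ∫_0^2 12*x^5 dx = 128;  ∫_0^2 -8*x^4 dx = -256/5;
    ∫_0^2 -2*x^3 dx = -8;  ∫_0^2 8*x^2 dx = 64/3;  ∫_0^2 -4*x dx = -8;
    ∫_0^2 1 dx = 2.
  Sum: 1152/7 + 128 − 256/5 − 8 + 64/3 − 8 + 2 = 26114/105.
  ∫_0^2 u'(x)^2 dx = ∫_0^2 (81*x^4 + 72*x^3 - 20*x^2 - 16*x + 4) dx. Term by term:
    ∫_0^2 81*x^4 dx = 2592/5;  ∫_0^2 72*x^3 dx = 288;  ∫_0^2 -20*x^2 dx = -160/3;
    ∫_0^2 -16*x dx = -32;  ∫_0^2 4 dx = 8.
  Sum: 2592/5 + 288 − 160/3 − 32 + 8 = 10936/15.
Adding: ||u||_{H^1}^2 = 26114/105 + 10936/15 = 34222/35.


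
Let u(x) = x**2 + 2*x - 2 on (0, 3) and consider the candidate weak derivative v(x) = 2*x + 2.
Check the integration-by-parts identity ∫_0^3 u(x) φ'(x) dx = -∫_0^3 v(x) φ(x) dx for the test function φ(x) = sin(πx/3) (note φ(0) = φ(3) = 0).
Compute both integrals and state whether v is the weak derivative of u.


LHS = -30/π, RHS = -30/π. Yes, v = u' weakly.

u(x) = x**2 + 2*x - 2, classical derivative u'(x) = 2*x + 2.
φ(x) = sin(πx/3), so φ'(x) = π*cos(π*x/3)/3.
Note φ(0) = φ(3) = 0, so the boundary term u·φ vanishes.
LHS = ∫_0^3 u(x) φ'(x) dx = ∫_0^3 (π*x^2*cos(π*x/3)/3 + 2*π*x*cos(π*x/3)/3 - 2*π*cos(π*x/3)/3) dx. Term by term:
  ∫_0^3 -2*π*cos(π*x/3)/3 dx = 0;  ∫_0^3 π*x^2*cos(π*x/3)/3 dx = -18/π;  ∫_0^3 2*π*x*cos(π*x/3)/3 dx = -12/π.
Sum: 0 − 18/π − 12/π = -30/π.
So LHS = -30/π.
∫_0^3 v(x) φ(x) dx = ∫_0^3 (2*x*sin(π*x/3) + 2*sin(π*x/3)) dx. Term by term:
  ∫_0^3 2*sin(π*x/3) dx = 12/π;  ∫_0^3 2*x*sin(π*x/3) dx = 18/π.
Sum: 12/π + 18/π = 30/π.
So RHS = -∫_0^3 v(x) φ(x) dx = -30/π.
LHS = RHS, so the identity holds for this test φ.
Moreover u is smooth here and v(x) = u'(x) = 2*x + 2 pointwise, so the identity holds for every test function. Hence v is the weak derivative of u.


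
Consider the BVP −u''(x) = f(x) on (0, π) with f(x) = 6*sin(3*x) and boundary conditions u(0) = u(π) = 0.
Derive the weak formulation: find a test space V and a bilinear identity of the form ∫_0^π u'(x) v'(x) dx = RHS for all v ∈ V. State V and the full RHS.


V = H^1_0(0, π) (so v(0) = v(π) = 0); weak form: ∫_0^π u'v' dx = ∫_0^π (6*sin(3*x)) v dx for all v ∈ V.

Multiply both sides by a test function v and integrate from 0 to π:
  ∫_0^π −u''(x) v(x) dx = ∫_0^π f(x) v(x) dx.
Integrate the LHS by parts once:
  ∫_0^π −u'' v dx = −[u'(x) v(x)]_0^π + ∫_0^π u'(x) v'(x) dx.
Thus ∫_0^π u'(x) v'(x) dx = ∫_0^π f(x) v(x) dx + [u'(x) v(x)]_0^π.
Choose V so that boundary terms are either known or forced to vanish.
u is Dirichlet: u(0) = u(π) = 0. Let V = H^1_0(0, π); then v(0) = v(π) = 0, and [u' v]_0^π = 0.
Weak formulation: find u (satisfying any essential BC) such that ∫_0^π u'(x) v'(x) dx = ∫_0^π f v dx for all v ∈ V.
Substituting f(x) = 6*sin(3*x), the right-hand side is ∫_0^π (6*sin(3*x)) v dx.


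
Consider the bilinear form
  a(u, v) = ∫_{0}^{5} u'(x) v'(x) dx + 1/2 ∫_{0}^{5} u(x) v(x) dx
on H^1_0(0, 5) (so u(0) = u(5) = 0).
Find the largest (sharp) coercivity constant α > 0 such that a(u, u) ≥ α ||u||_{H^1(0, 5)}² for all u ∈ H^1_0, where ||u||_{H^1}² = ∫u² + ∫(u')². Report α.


α = (π^2 + 25/2)/(π^2 + 25)

Coercivity of a(·,·) on H^1_0(0, 5) means a(u, u) ≥ α ||u||_{H^1}² for every u ∈ H^1_0.
The interval has length L = 5, and Poincaré/coercivity depend only on L. Here a(u, u) = ∫(u')² + (1/2)·∫u².
Here 0 < c = 1/2 < 1. The condition a(u,u) ≥ α||u||_{H^1}² reads (1−α)∫(u')² ≥ (α−c)∫u². Any admissible α is ≤ 1 (rapidly oscillating u have ∫u²/∫(u')² → 0), and α = 1 would force 0 ≥ (1−c)∫u², impossible since c < 1; so 1−α > 0. By the sharp Poincaré inequality on H^1_0 of an interval of length L, ∫(u')² ≥ (π/L)²∫u² with equality for the first sine mode sin(π(x−x₀)/L) (x₀ the left endpoint), so the inequality holds for all u iff (1−α)(π/L)² ≥ α − c, i.e. α ≤ ((π/L)² + c)/((π/L)² + 1) = (1 + c(L/π)²)/(1 + (L/π)²). With (π/L)² = π^2/25 and c = 1/2, the largest admissible constant is α = ((π/L)² + c)/((π/L)² + 1).
Simplifying, α = (π^2 + 25/2)/(π^2 + 25).


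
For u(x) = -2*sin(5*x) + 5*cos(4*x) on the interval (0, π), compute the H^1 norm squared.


||u||_{H^1(0,π)}^2 = -3400/9 + 529*π/2

u'(x) = -20*sin(4*x) - 10*cos(5*x).
Expand u² and (u')² and integrate term by term on (0, π), using: for integers n ≥ 1, ∫_0^π sin²(nx) dx = ∫_0^π cos²(nx) dx = π/2; for n ≠ n', ∫_0^π sin(nx)sin(n'x) dx = ∫_0^π cos(nx)cos(n'x) dx = 0; and by product-to-sum, ∫_0^π sin(nx)cos(n'x) dx = ½∫_0^π [sin((n+n')x) + sin((n−n')x)] dx, which is 0 when n+n' is even and 2n/(n²−n'²) when n+n' is odd (it need not vanish on (0, π)).
  u² squared terms: (-2)²·∫sin(5x)² dx = 4·π/2 = 2*π;  (5)²·∫cos(4x)² dx = 25·π/2 = 25*π/2.
  u² cross terms: 2·(-2)·(5)·∫sin(5x)·cos(4x) dx = -20·(10/9) = -200/9.
  So ∫_0^π u² dx = 2*π + 25*π/2 − 200/9 = -200/9 + 29*π/2.
  (u')² squared terms: (-20)²·∫sin(4x)² dx = 400·π/2 = 200*π;  (-10)²·∫cos(5x)² dx = 100·π/2 = 50*π.
  (u')² cross terms: 2·(-20)·(-10)·∫sin(4x)·cos(5x) dx = 400·(-8/9) = -3200/9.
  So ∫_0^π (u')² dx = 200*π + 50*π − 3200/9 = -3200/9 + 250*π.
||u||_{H^1}^2 = (-200/9 + 29*π/2) + (-3200/9 + 250*π) = -3400/9 + 529*π/2.


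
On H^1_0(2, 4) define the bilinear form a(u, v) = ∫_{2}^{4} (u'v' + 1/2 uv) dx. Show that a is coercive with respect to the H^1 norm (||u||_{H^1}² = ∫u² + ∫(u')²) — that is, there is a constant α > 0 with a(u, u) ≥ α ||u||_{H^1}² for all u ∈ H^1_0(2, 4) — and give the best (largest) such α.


α = (2 + π^2)/(4 + π^2)

Coercivity of a(·,·) on H^1_0(2, 4) means a(u, u) ≥ α ||u||_{H^1}² for every u ∈ H^1_0.
The interval has length L = 2, and Poincaré/coercivity depend only on L. Here a(u, u) = ∫(u')² + (1/2)·∫u².
Here 0 < c = 1/2 < 1. The condition a(u,u) ≥ α||u||_{H^1}² reads (1−α)∫(u')² ≥ (α−c)∫u². Any admissible α is ≤ 1 (rapidly oscillating u have ∫u²/∫(u')² → 0), and α = 1 would force 0 ≥ (1−c)∫u², impossible since c < 1; so 1−α > 0. By the sharp Poincaré inequality on H^1_0 of an interval of length L, ∫(u')² ≥ (π/L)²∫u² with equality for the first sine mode sin(π(x−x₀)/L) (x₀ the left endpoint), so the inequality holds for all u iff (1−α)(π/L)² ≥ α − c, i.e. α ≤ ((π/L)² + c)/((π/L)² + 1) = (1 + c(L/π)²)/(1 + (L/π)²). With (π/L)² = π^2/4 and c = 1/2, the largest admissible constant is α = ((π/L)² + c)/((π/L)² + 1).
Simplifying, α = (2 + π^2)/(4 + π^2).


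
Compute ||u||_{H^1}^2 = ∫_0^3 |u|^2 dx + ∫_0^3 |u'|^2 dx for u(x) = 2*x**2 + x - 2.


||u||_{H^1}^2 = 1947/5

The H^1 norm (squared) on an interval (0, L) is
  ||u||_{H^1}^2 = ∫_0^L u(x)^2 dx + ∫_0^L u'(x)^2 dx.
Compute u'(x) = 4*x + 1.
Then u(x)^2 = 4*x**4 + 4*x**3 - 7*x**2 - 4*x + 4 and u'(x)^2 = 16*x**2 + 8*x + 1.
Integrate each monomial from 0 to 3 using ∫_0^3 c·x^n dx = c·3^(n+1)/(n+1):
  ∫_0^3 u(x)^2 dx = ∫_0^3 (4*x^4 + 4*x^3 - 7*x^2 - 4*x + 4) dx. Term by term:
    ∫_0^3 4*x^4 dx = 972/5;  ∫_0^3 4*x^3 dx = 81;  ∫_0^3 -7*x^2 dx = -63;
    ∫_0^3 -4*x dx = -18;  ∫_0^3 4 dx = 12.
  Sum: 972/5 + 81 − 63 − 18 + 12 = 1032/5.
  ∫_0^3 u'(x)^2 dx = ∫_0^3 (16*x^2 + 8*x + 1) dx. Term by term:
    ∫_0^3 16*x^2 dx = 144;  ∫_0^3 8*x dx = 36;  ∫_0^3 1 dx = 3.
  Sum: 144 + 36 + 3 = 183.
Adding: ||u||_{H^1}^2 = 1032/5 + 183 = 1947/5.


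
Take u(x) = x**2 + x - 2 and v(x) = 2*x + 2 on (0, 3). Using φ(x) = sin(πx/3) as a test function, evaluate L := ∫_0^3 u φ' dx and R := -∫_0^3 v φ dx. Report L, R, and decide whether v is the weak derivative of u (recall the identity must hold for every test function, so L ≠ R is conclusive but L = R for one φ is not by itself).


LHS = -24/π, RHS = -30/π. No, v is not the weak derivative of u.

u(x) = x**2 + x - 2, classical derivative u'(x) = 2*x + 1.
φ(x) = sin(πx/3), so φ'(x) = π*cos(π*x/3)/3.
Note φ(0) = φ(3) = 0, so the boundary term u·φ vanishes.
LHS = ∫_0^3 u(x) φ'(x) dx = ∫_0^3 (π*x^2*cos(π*x/3)/3 + π*x*cos(π*x/3)/3 - 2*π*cos(π*x/3)/3) dx. Term by term:
  ∫_0^3 -2*π*cos(π*x/3)/3 dx = 0;  ∫_0^3 π*x*cos(π*x/3)/3 dx = -6/π;  ∫_0^3 π*x^2*cos(π*x/3)/3 dx = -18/π.
Sum: 0 − 6/π − 18/π = -24/π.
So LHS = -24/π.
∫_0^3 v(x) φ(x) dx = ∫_0^3 (2*x*sin(π*x/3) + 2*sin(π*x/3)) dx. Term by term:
  ∫_0^3 2*sin(π*x/3) dx = 12/π;  ∫_0^3 2*x*sin(π*x/3) dx = 18/π.
Sum: 12/π + 18/π = 30/π.
So RHS = -∫_0^3 v(x) φ(x) dx = -30/π.
LHS − RHS = 6/π ≠ 0, so the identity fails.
(For a valid weak derivative the identity must hold for EVERY test function, in particular this one. The failure shows v is NOT the weak derivative of u.)
Correct weak derivative would be u'(x) = 2*x + 1.


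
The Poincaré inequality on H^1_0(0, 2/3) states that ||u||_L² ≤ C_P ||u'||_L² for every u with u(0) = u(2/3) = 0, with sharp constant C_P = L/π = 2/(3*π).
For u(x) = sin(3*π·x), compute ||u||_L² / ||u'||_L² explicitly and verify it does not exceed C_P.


||u||_L² / ||u'||_L² = 1/(3*π) < C_P = 2/(3*π).

u(x) = sin(3*π·x), so u'(x) = 3*π*cos(3*π*x).
Writing u(x) = A·sin(kπx/L) with A = 1 and k = 2, use ∫_0^L sin²(kπx/L) dx = L/2 and ∫_0^L cos²(kπx/L) dx = L/2.
u² = 1·sin²(3*π·x) and (u')² = 9*π^2·cos²(3*π·x), and each of sin², cos² integrates to L/2 = 1/3 over (0, 2/3).
∫_0^2/3 u² dx = 1/3, so ||u||_L² = sqrt(3)/3.
∫_0^2/3 (u')² dx = 3*π^2, so ||u'||_L² = sqrt(3)*π.
Ratio ||u||_L² / ||u'||_L² = 1/(3*π).
Sharp Poincaré constant on H^1_0(0, 2/3) is C_P = L/π = 2/(3*π), achieved by sin(3*π/2·x).
This is the k = 2 harmonic; the ratio L/(kπ) is strictly less than C_P = L/π, consistent with the sharp inequality ||u||_L² ≤ C_P ||u'||_L².


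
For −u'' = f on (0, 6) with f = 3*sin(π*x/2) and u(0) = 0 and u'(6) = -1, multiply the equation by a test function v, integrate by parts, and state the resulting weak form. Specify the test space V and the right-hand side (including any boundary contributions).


V = {v ∈ H^1(0, 6) : v(0) = 0} (test functions vanish at x = 0 where u is specified); weak form: ∫_0^6 u'v' dx = ∫_0^6 (3*sin(π*x/2)) v dx − v(6) for all v ∈ V.

Multiply both sides by a test function v and integrate from 0 to 6:
  ∫_0^6 −u''(x) v(x) dx = ∫_0^6 f(x) v(x) dx.
Integrate the LHS by parts once:
  ∫_0^6 −u'' v dx = −[u'(x) v(x)]_0^6 + ∫_0^6 u'(x) v'(x) dx.
Thus ∫_0^6 u'(x) v'(x) dx = ∫_0^6 f(x) v(x) dx + [u'(x) v(x)]_0^6.
Choose V so that boundary terms are either known or forced to vanish.
Mixed BC: u(0) = 0 (Dirichlet) and u'(6) = -1 (Neumann). Define V = {v ∈ H^1(0, 6) : v(0) = 0}. Then [u' v]_0^6 = u'(6)·v(6) − u'(0)·0 = − v(6).
Weak formulation: find u (satisfying any essential BC) such that ∫_0^6 u'(x) v'(x) dx = ∫_0^6 f v dx − v(6) for all v ∈ V (Dirichlet at 0 absorbed into V; Neumann datum at x = 6 contributes the boundary term).
Substituting f(x) = 3*sin(π*x/2), the right-hand side is ∫_0^6 (3*sin(π*x/2)) v dx − v(6).


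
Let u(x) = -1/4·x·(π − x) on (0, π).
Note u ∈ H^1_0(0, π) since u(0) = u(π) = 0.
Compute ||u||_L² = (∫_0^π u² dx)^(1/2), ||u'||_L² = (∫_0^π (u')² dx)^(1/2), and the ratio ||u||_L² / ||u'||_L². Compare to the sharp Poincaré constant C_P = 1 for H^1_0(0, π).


||u||_L² / ||u'||_L² = sqrt(10)*π/10 < C_P = 1.

u(x) = -1/4·x·(π − x), so u'(x) = x/2 - π/4.
u(x) = -1/4·x·(π − x) vanishes at x = 0 and x = π, so u ∈ H^1_0(0, π). Differentiate via the product rule and integrate the resulting polynomials term by term.
  ∫_0^π u² dx = ∫_0^π (x^4/16 - π*x^3/8 + π^2*x^2/16) dx. Term by term:
    ∫_0^π x^4/16 dx = π^5/80;  ∫_0^π -π*x^3/8 dx = -π^5/32;  ∫_0^π π^2*x^2/16 dx = π^5/48.
  Sum: π^5/80 − π^5/32 + π^5/48 = π^5/480.
  ∫_0^π (u')² dx = ∫_0^π (x^2/4 - π*x/4 + π^2/16) dx. Term by term:
    ∫_0^π x^2/4 dx = π^3/12;  ∫_0^π -π*x/4 dx = -π^3/8;  ∫_0^π π^2/16 dx = π^3/16.
  Sum: π^3/12 − π^3/8 + π^3/16 = π^3/48.
∫_0^π u² dx = π^5/480, so ||u||_L² = sqrt(30)*π^(5/2)/120.
∫_0^π (u')² dx = π^3/48, so ||u'||_L² = sqrt(3)*π^(3/2)/12.
Ratio ||u||_L² / ||u'||_L² = sqrt(10)*π/10.
Sharp Poincaré constant on H^1_0(0, π) is C_P = L/π = 1, achieved by sin(x).
A polynomial bump cannot attain the sharp Poincaré constant (only the first sine eigenfunction does), so the ratio is strictly less than C_P, consistent with ||u||_L² ≤ C_P ||u'||_L².


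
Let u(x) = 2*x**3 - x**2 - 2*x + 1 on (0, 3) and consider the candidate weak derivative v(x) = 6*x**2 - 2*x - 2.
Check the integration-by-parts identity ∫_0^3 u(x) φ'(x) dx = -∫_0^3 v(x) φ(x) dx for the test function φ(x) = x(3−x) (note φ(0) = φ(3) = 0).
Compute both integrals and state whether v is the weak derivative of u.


LHS = -252/5, RHS = -252/5. Yes, v = u' weakly.

u(x) = 2*x**3 - x**2 - 2*x + 1, classical derivative u'(x) = 6*x**2 - 2*x - 2.
φ(x) = x(3−x), so φ'(x) = 3 - 2*x.
Note φ(0) = φ(3) = 0, so the boundary term u·φ vanishes.
LHS = ∫_0^3 u(x) φ'(x) dx = ∫_0^3 (-4*x^4 + 8*x^3 + x^2 - 8*x + 3) dx. Term by term:
  ∫_0^3 -4*x^4 dx = -972/5;  ∫_0^3 8*x^3 dx = 162;  ∫_0^3 x^2 dx = 9;
  ∫_0^3 -8*x dx = -36;  ∫_0^3 3 dx = 9.
Sum: -972/5 + 162 + 9 − 36 + 9 = -252/5.
So LHS = -252/5.
∫_0^3 v(x) φ(x) dx = ∫_0^3 (-6*x^4 + 20*x^3 - 4*x^2 - 6*x) dx. Term by term:
  ∫_0^3 -6*x^4 dx = -1458/5;  ∫_0^3 20*x^3 dx = 405;  ∫_0^3 -4*x^2 dx = -36;
  ∫_0^3 -6*x dx = -27.
Sum: -1458/5 + 405 − 36 − 27 = 252/5.
So RHS = -∫_0^3 v(x) φ(x) dx = -252/5.
LHS = RHS, so the identity holds for this test φ.
Moreover u is smooth here and v(x) = u'(x) = 6*x**2 - 2*x - 2 pointwise, so the identity holds for every test function. Hence v is the weak derivative of u.


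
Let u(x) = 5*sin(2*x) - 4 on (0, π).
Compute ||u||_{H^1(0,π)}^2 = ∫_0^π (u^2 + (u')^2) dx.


||u||_{H^1(0,π)}^2 = 157*π/2

u'(x) = 10*cos(2*x).
Expand u² and (u')² and integrate term by term on (0, π), using: for integers n ≥ 1, ∫_0^π sin²(nx) dx = ∫_0^π cos²(nx) dx = π/2; for n ≠ n', ∫_0^π sin(nx)sin(n'x) dx = ∫_0^π cos(nx)cos(n'x) dx = 0; and by product-to-sum, ∫_0^π sin(nx)cos(n'x) dx = ½∫_0^π [sin((n+n')x) + sin((n−n')x)] dx, which is 0 when n+n' is even and 2n/(n²−n'²) when n+n' is odd (it need not vanish on (0, π)). For the constant mode: ∫_0^π 1 dx = π, ∫_0^π cos(nx) dx = 0, ∫_0^π sin(nx) dx = (1−(−1)^n)/n.
  u² squared terms: (-4)²·∫1 dx = 16·π = 16*π;  (5)²·∫sin(2x)² dx = 25·π/2 = 25*π/2.
  u² cross terms: 2·(-4)·(5)·∫1·sin(2x) dx = -40·(0) = 0.
  So ∫_0^π u² dx = 16*π + 25*π/2 + 0 = 57*π/2.
  (u')² squared terms: (10)²·∫cos(2x)² dx = 100·π/2 = 50*π.
  So ∫_0^π (u')² dx = 50*π.
||u||_{H^1}^2 = (57*π/2) + (50*π) = 157*π/2.


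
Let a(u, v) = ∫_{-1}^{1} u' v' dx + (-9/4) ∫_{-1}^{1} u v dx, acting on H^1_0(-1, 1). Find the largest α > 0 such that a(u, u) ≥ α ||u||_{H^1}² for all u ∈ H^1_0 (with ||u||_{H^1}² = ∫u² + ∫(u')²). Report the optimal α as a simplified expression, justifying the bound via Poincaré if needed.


α = (-9 + π^2)/(4 + π^2)

Coercivity of a(·,·) on H^1_0(-1, 1) means a(u, u) ≥ α ||u||_{H^1}² for every u ∈ H^1_0.
The interval has length L = 2, and Poincaré/coercivity depend only on L. Here a(u, u) = ∫(u')² + (-9/4)·∫u².
Here c = -9/4 < 0 with |c| < (π/L)² = π^2/4, so coercivity still holds. The condition a(u,u) ≥ α||u||_{H^1}² reads (1−α)∫(u')² ≥ (α−c)∫u². Any admissible α is ≤ 1 (rapidly oscillating u have ∫u²/∫(u')² → 0), and α = 1 would force 0 ≥ (1−c)∫u², impossible since c < 1; so 1−α > 0. By the sharp Poincaré inequality on H^1_0 of an interval of length L, ∫(u')² ≥ (π/L)²∫u² with equality for the first sine mode sin(π(x−x₀)/L) (x₀ the left endpoint), so the inequality holds for all u iff (1−α)(π/L)² ≥ α − c, i.e. α ≤ ((π/L)² + c)/((π/L)² + 1) = (1 + c(L/π)²)/(1 + (L/π)²). (Direct route, valid since c ≤ 0: Poincaré gives c∫u² ≥ c(L/π)²∫(u')², so a(u,u) ≥ (1 + c(L/π)²)∫(u')², while ||u||_{H^1}² ≤ (1 + (L/π)²)∫(u')²; dividing yields the same α.) With (π/L)² = π^2/4 and c = -9/4, the largest admissible constant is α = ((π/L)² + c)/((π/L)² + 1).
Simplifying, α = (-9 + π^2)/(4 + π^2).


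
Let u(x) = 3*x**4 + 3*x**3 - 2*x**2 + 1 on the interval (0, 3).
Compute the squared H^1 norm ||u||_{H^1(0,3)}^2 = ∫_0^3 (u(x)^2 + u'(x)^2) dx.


||u||_{H^1}^2 = 2850825/28

The H^1 norm (squared) on an interval (0, L) is
  ||u||_{H^1}^2 = ∫_0^L u(x)^2 dx + ∫_0^L u'(x)^2 dx.
Compute u'(x) = 12*x**3 + 9*x**2 - 4*x.
Then u(x)^2 = 9*x**8 + 18*x**7 - 3*x**6 - 12*x**5 + 10*x**4 + 6*x**3 - 4*x**2 + 1 and u'(x)^2 = 144*x**6 + 216*x**5 - 15*x**4 - 72*x**3 + 16*x**2.
Integrate each monomial from 0 to 3 using ∫_0^3 c·x^n dx = c·3^(n+1)/(n+1):
  ∫_0^3 u(x)^2 dx = ∫_0^3 (9*x^8 + 18*x^7 - 3*x^6 - 12*x^5 + 10*x^4 + 6*x^3 - 4*x^2 + 1) dx. Term by term:
    ∫_0^3 9*x^8 dx = 19683;  ∫_0^3 18*x^7 dx = 59049/4;  ∫_0^3 -3*x^6 dx = -6561/7;
    ∫_0^3 -12*x^5 dx = -1458;  ∫_0^3 10*x^4 dx = 486;  ∫_0^3 6*x^3 dx = 243/2;
    ∫_0^3 -4*x^2 dx = -36;  ∫_0^3 1 dx = 3.
  Sum: 19683 + 59049/4 − 6561/7 − 1458 + 486 + 243/2 − 36 + 3 = 913485/28.
  ∫_0^3 u'(x)^2 dx = ∫_0^3 (144*x^6 + 216*x^5 - 15*x^4 - 72*x^3 + 16*x^2) dx. Term by term:
    ∫_0^3 144*x^6 dx = 314928/7;  ∫_0^3 216*x^5 dx = 26244;  ∫_0^3 -15*x^4 dx = -729;
    ∫_0^3 -72*x^3 dx = -1458;  ∫_0^3 16*x^2 dx = 144.
  Sum: 314928/7 + 26244 − 729 − 1458 + 144 = 484335/7.
Adding: ||u||_{H^1}^2 = 913485/28 + 484335/7 = 2850825/28.


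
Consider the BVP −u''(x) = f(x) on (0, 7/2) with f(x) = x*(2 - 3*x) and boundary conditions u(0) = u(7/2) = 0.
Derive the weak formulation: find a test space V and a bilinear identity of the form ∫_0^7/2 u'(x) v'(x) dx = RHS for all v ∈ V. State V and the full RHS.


V = H^1_0(0, 7/2) (so v(0) = v(7/2) = 0); weak form: ∫_0^7/2 u'v' dx = ∫_0^7/2 (x*(2 - 3*x)) v dx for all v ∈ V.

Multiply both sides by a test function v and integrate from 0 to 7/2:
  ∫_0^7/2 −u''(x) v(x) dx = ∫_0^7/2 f(x) v(x) dx.
Integrate the LHS by parts once:
  ∫_0^7/2 −u'' v dx = −[u'(x) v(x)]_0^7/2 + ∫_0^7/2 u'(x) v'(x) dx.
Thus ∫_0^7/2 u'(x) v'(x) dx = ∫_0^7/2 f(x) v(x) dx + [u'(x) v(x)]_0^7/2.
Choose V so that boundary terms are either known or forced to vanish.
u is Dirichlet: u(0) = u(7/2) = 0. Let V = H^1_0(0, 7/2); then v(0) = v(7/2) = 0, and [u' v]_0^7/2 = 0.
Weak formulation: find u (satisfying any essential BC) such that ∫_0^7/2 u'(x) v'(x) dx = ∫_0^7/2 f v dx for all v ∈ V.
Substituting f(x) = x*(2 - 3*x), the right-hand side is ∫_0^7/2 (x*(2 - 3*x)) v dx.


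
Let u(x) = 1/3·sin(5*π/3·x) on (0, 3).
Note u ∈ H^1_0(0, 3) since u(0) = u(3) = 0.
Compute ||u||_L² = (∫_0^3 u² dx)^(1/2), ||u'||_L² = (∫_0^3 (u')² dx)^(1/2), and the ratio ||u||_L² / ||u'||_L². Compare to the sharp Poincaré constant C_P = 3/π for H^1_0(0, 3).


||u||_L² / ||u'||_L² = 3/(5*π) < C_P = 3/π.

u(x) = 1/3·sin(5*π/3·x), so u'(x) = 5*π*cos(5*π*x/3)/9.
Writing u(x) = A·sin(kπx/L) with A = 1/3 and k = 5, use ∫_0^L sin²(kπx/L) dx = L/2 and ∫_0^L cos²(kπx/L) dx = L/2.
u² = 1/9·sin²(5*π/3·x) and (u')² = 25*π^2/81·cos²(5*π/3·x), and each of sin², cos² integrates to L/2 = 3/2 over (0, 3).
∫_0^3 u² dx = 1/6, so ||u||_L² = sqrt(6)/6.
∫_0^3 (u')² dx = 25*π^2/54, so ||u'||_L² = 5*sqrt(6)*π/18.
Ratio ||u||_L² / ||u'||_L² = 3/(5*π).
Sharp Poincaré constant on H^1_0(0, 3) is C_P = L/π = 3/π, achieved by sin(π/3·x).
This is the k = 5 harmonic; the ratio L/(kπ) is strictly less than C_P = L/π, consistent with the sharp inequality ||u||_L² ≤ C_P ||u'||_L².


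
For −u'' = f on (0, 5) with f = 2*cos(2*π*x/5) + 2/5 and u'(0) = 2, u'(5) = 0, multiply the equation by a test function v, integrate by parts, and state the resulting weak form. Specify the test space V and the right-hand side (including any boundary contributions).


V = H^1(0, 5) (v unrestricted at boundary; u is determined up to an additive constant); weak form: ∫_0^5 u'v' dx = ∫_0^5 (2*cos(2*π*x/5) + 2/5) v dx − 2·v(0) for all v ∈ V.

Multiply both sides by a test function v and integrate from 0 to 5:
  ∫_0^5 −u''(x) v(x) dx = ∫_0^5 f(x) v(x) dx.
Integrate the LHS by parts once:
  ∫_0^5 −u'' v dx = −[u'(x) v(x)]_0^5 + ∫_0^5 u'(x) v'(x) dx.
Thus ∫_0^5 u'(x) v'(x) dx = ∫_0^5 f(x) v(x) dx + [u'(x) v(x)]_0^5.
Choose V so that boundary terms are either known or forced to vanish.
u has inhomogeneous Neumann u'(0) = 2, u'(5) = 0. [u' v]_0^5 = (0)·v(5) − (2)·v(0) = − 2·v(0). Take V = H^1(0, 5); boundary term becomes part of RHS.
Weak formulation: find u (satisfying any essential BC) such that ∫_0^5 u'(x) v'(x) dx = ∫_0^5 f v dx − 2·v(0) for all v ∈ V (Neumann data are natural BCs: they enter the RHS as boundary terms).
Substituting f(x) = 2*cos(2*π*x/5) + 2/5, the right-hand side is ∫_0^5 (2*cos(2*π*x/5) + 2/5) v dx − 2·v(0).
Compatibility check (pure Neumann): taking v ≡ 1 ∈ V gives 0 = ∫_0^5 f dx + (0) − (2), i.e. ∫_0^5 f dx must equal u'(0) − u'(5) = 2. Indeed ∫_0^5 (2*cos(2*π*x/5) + 2/5) dx = 2, so the data are compatible. The solution is then unique only up to an additive constant (fix it e.g. by requiring ∫_0^5 u dx = 0).


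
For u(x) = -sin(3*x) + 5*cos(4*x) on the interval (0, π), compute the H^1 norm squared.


||u||_{H^1(0,π)}^2 = 1020/7 + 435*π/2

u'(x) = -20*sin(4*x) - 3*cos(3*x).
Expand u² and (u')² and integrate term by term on (0, π), using: for integers n ≥ 1, ∫_0^π sin²(nx) dx = ∫_0^π cos²(nx) dx = π/2; for n ≠ n', ∫_0^π sin(nx)sin(n'x) dx = ∫_0^π cos(nx)cos(n'x) dx = 0; and by product-to-sum, ∫_0^π sin(nx)cos(n'x) dx = ½∫_0^π [sin((n+n')x) + sin((n−n')x)] dx, which is 0 when n+n' is even and 2n/(n²−n'²) when n+n' is odd (it need not vanish on (0, π)).
  u² squared terms: (-1)²·∫sin(3x)² dx = 1·π/2 = π/2;  (5)²·∫cos(4x)² dx = 25·π/2 = 25*π/2.
  u² cross terms: 2·(-1)·(5)·∫sin(3x)·cos(4x) dx = -10·(-6/7) = 60/7.
  So ∫_0^π u² dx = π/2 + 25*π/2 + 60/7 = 60/7 + 13*π.
  (u')² squared terms: (-20)²·∫sin(4x)² dx = 400·π/2 = 200*π;  (-3)²·∫cos(3x)² dx = 9·π/2 = 9*π/2.
  (u')² cross terms: 2·(-20)·(-3)·∫sin(4x)·cos(3x) dx = 120·(8/7) = 960/7.
  So ∫_0^π (u')² dx = 200*π + 9*π/2 + 960/7 = 960/7 + 409*π/2.
||u||_{H^1}^2 = (60/7 + 13*π) + (960/7 + 409*π/2) = 1020/7 + 435*π/2.


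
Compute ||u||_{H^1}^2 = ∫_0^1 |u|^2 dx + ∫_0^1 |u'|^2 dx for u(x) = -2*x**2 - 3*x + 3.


||u||_{H^1}^2 = 437/15

The H^1 norm (squared) on an interval (0, L) is
  ||u||_{H^1}^2 = ∫_0^L u(x)^2 dx + ∫_0^L u'(x)^2 dx.
Compute u'(x) = -4*x - 3.
Then u(x)^2 = 4*x**4 + 12*x**3 - 3*x**2 - 18*x + 9 and u'(x)^2 = 16*x**2 + 24*x + 9.
Integrate each monomial from 0 to 1 using ∫_0^1 c·x^n dx = c·1^(n+1)/(n+1):
  ∫_0^1 u(x)^2 dx = ∫_0^1 (4*x^4 + 12*x^3 - 3*x^2 - 18*x + 9) dx. Term by term:
    ∫_0^1 4*x^4 dx = 4/5;  ∫_0^1 12*x^3 dx = 3;  ∫_0^1 -3*x^2 dx = -1;
    ∫_0^1 -18*x dx = -9;  ∫_0^1 9 dx = 9.
  Sum: 4/5 + 3 − 1 − 9 + 9 = 14/5.
  ∫_0^1 u'(x)^2 dx = ∫_0^1 (16*x^2 + 24*x + 9) dx. Term by term:
    ∫_0^1 16*x^2 dx = 16/3;  ∫_0^1 24*x dx = 12;  ∫_0^1 9 dx = 9.
  Sum: 16/3 + 12 + 9 = 79/3.
Adding: ||u||_{H^1}^2 = 14/5 + 79/3 = 437/15.


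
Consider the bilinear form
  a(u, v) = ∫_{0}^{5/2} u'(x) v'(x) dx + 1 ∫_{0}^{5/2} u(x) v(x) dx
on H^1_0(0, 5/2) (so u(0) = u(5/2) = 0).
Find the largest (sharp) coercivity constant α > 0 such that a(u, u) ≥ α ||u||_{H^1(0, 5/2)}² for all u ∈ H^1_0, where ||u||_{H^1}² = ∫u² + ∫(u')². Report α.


α = 1

Coercivity of a(·,·) on H^1_0(0, 5/2) means a(u, u) ≥ α ||u||_{H^1}² for every u ∈ H^1_0.
The interval has length L = 5/2, and Poincaré/coercivity depend only on L. Here a(u, u) = ∫(u')² + (1)·∫u².
Here c = 1 ≥ 1, so a(u,u) = ∫(u')² + c∫u² ≥ ∫(u')² + ∫u² = ||u||_{H^1}², i.e. α = 1 works. No larger α is possible: a(u,u) ≥ α||u||_{H^1}² means (1−α)∫(u')² ≥ (α−c)∫u², and for the modes u_n = sin(nπ(x−x₀)/L) (x₀ the left endpoint) one has ∫u_n²/∫(u_n')² = (L/(nπ))² → 0, so a(u_n,u_n)/||u_n||_{H^1}² → 1. Hence the optimal constant is α = 1.
Therefore α = 1.


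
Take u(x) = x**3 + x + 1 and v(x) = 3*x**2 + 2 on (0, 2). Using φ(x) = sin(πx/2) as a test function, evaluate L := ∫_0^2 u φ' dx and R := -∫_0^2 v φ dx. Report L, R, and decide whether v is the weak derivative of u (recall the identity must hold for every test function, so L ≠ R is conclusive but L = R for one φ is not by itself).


LHS = -28/π + 96/π^3, RHS = -32/π + 96/π^3. No, v is not the weak derivative of u.

u(x) = x**3 + x + 1, classical derivative u'(x) = 3*x**2 + 1.
φ(x) = sin(πx/2), so φ'(x) = π*cos(π*x/2)/2.
Note φ(0) = φ(2) = 0, so the boundary term u·φ vanishes.
LHS = ∫_0^2 u(x) φ'(x) dx = ∫_0^2 (π*x^3*cos(π*x/2)/2 + π*x*cos(π*x/2)/2 + π*cos(π*x/2)/2) dx. Term by term:
  ∫_0^2 π*cos(π*x/2)/2 dx = 0;  ∫_0^2 π*x*cos(π*x/2)/2 dx = -4/π;  ∫_0^2 π*x^3*cos(π*x/2)/2 dx = -24/π + 96/π^3.
Sum: 0 − 4/π + -24/π + 96/π^3 = -28/π + 96/π^3.
So LHS = -28/π + 96/π^3.
∫_0^2 v(x) φ(x) dx = ∫_0^2 (3*x^2*sin(π*x/2) + 2*sin(π*x/2)) dx. Term by term:
  ∫_0^2 2*sin(π*x/2) dx = 8/π;  ∫_0^2 3*x^2*sin(π*x/2) dx = -96/π^3 + 24/π.
Sum: 8/π + -96/π^3 + 24/π = -96/π^3 + 32/π.
So RHS = -∫_0^2 v(x) φ(x) dx = -32/π + 96/π^3.
LHS − RHS = 4/π ≠ 0, so the identity fails.
(For a valid weak derivative the identity must hold for EVERY test function, in particular this one. The failure shows v is NOT the weak derivative of u.)
Correct weak derivative would be u'(x) = 3*x**2 + 1.


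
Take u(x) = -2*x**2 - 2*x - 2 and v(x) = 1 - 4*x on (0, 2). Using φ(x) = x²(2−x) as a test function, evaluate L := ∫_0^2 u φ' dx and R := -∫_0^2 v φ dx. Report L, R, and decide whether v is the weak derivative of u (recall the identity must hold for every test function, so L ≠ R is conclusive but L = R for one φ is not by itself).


LHS = 136/15, RHS = 76/15. No, v is not the weak derivative of u.

u(x) = -2*x**2 - 2*x - 2, classical derivative u'(x) = -4*x - 2.
φ(x) = x²(2−x), so φ'(x) = x*(4 - 3*x).
Note φ(0) = φ(2) = 0, so the boundary term u·φ vanishes.
LHS = ∫_0^2 u(x) φ'(x) dx = ∫_0^2 (6*x^4 - 2*x^3 - 2*x^2 - 8*x) dx. Term by term:
  ∫_0^2 6*x^4 dx = 192/5;  ∫_0^2 -2*x^3 dx = -8;  ∫_0^2 -2*x^2 dx = -16/3;
  ∫_0^2 -8*x dx = -16.
Sum: 192/5 − 8 − 16/3 − 16 = 136/15.
So LHS = 136/15.
∫_0^2 v(x) φ(x) dx = ∫_0^2 (4*x^4 - 9*x^3 + 2*x^2) dx. Term by term:
  ∫_0^2 4*x^4 dx = 128/5;  ∫_0^2 -9*x^3 dx = -36;  ∫_0^2 2*x^2 dx = 16/3.
Sum: 128/5 − 36 + 16/3 = -76/15.
So RHS = -∫_0^2 v(x) φ(x) dx = 76/15.
LHS − RHS = 4 ≠ 0, so the identity fails.
(For a valid weak derivative the identity must hold for EVERY test function, in particular this one. The failure shows v is NOT the weak derivative of u.)
Correct weak derivative would be u'(x) = -4*x - 2.


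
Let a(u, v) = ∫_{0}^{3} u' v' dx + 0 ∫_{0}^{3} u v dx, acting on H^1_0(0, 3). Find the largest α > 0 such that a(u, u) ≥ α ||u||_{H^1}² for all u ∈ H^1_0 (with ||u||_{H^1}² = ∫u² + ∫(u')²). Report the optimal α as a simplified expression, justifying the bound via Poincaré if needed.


α = π^2/(9 + π^2)

Coercivity of a(·,·) on H^1_0(0, 3) means a(u, u) ≥ α ||u||_{H^1}² for every u ∈ H^1_0.
The interval has length L = 3, and Poincaré/coercivity depend only on L. Here a(u, u) = ∫(u')² + (0)·∫u².
Here c = 0, so a(u,u) = ∫(u')² alone. The condition a(u,u) ≥ α||u||_{H^1}² reads (1−α)∫(u')² ≥ (α−c)∫u². Any admissible α is ≤ 1 (rapidly oscillating u have ∫u²/∫(u')² → 0), and α = 1 would force 0 ≥ (1−c)∫u², impossible since c < 1; so 1−α > 0. By the sharp Poincaré inequality on H^1_0 of an interval of length L, ∫(u')² ≥ (π/L)²∫u² with equality for the first sine mode sin(π(x−x₀)/L) (x₀ the left endpoint), so the inequality holds for all u iff (1−α)(π/L)² ≥ α − c, i.e. α ≤ ((π/L)² + c)/((π/L)² + 1) = (1 + c(L/π)²)/(1 + (L/π)²). (Direct route, valid since c ≤ 0: Poincaré gives c∫u² ≥ c(L/π)²∫(u')², so a(u,u) ≥ (1 + c(L/π)²)∫(u')², while ||u||_{H^1}² ≤ (1 + (L/π)²)∫(u')²; dividing yields the same α.) With (π/L)² = π^2/9 and c = 0, the largest admissible constant is α = ((π/L)² + c)/((π/L)² + 1).
Simplifying, α = π^2/(9 + π^2).
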